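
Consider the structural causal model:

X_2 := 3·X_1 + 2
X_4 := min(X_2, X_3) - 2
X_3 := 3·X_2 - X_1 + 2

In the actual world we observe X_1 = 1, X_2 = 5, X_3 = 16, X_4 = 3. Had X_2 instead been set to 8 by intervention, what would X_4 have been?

6

Under do(X_2=8), the mechanism X_2 := 3·X_1 + 2 is discarded; X_2 is fixed at 8.
X_3 = 3·X_2 - X_1 + 2  [with X_2=8, X_1=1]  = 25
X_4 = min(X_2, X_3) - 2  [with X_2=8, X_3=25]  = 6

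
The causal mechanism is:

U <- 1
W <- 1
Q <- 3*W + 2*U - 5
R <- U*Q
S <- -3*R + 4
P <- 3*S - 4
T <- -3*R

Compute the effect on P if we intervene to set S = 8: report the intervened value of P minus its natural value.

12

The intervention breaks the incoming arrows to S: S <- -3*R + 4 no longer applies, and S = 8.
P = 3*S - 4  [with S=8]  = 20
Without intervention: Q = 3*W + 2*U - 5  [with W=1, U=1]  = 0; R = U*Q  [with U=1, Q=0]  = 0; S = -3*R + 4  [with R=0]  = 4; P = 3*S - 4  [with S=4]  = 8.
Change = 20 − 8 = 12.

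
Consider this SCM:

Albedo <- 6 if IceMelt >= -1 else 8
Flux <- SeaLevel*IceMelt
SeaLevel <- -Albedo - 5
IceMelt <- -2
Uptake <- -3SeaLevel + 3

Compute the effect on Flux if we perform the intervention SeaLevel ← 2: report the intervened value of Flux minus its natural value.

The intervention breaks the incoming arrows to SeaLevel: SeaLevel <- -Albedo - 5 no longer applies, and SeaLevel = 2.
Flux = SeaLevel*IceMelt  [with SeaLevel=2, IceMelt=-2]  = -4
Without intervention: Albedo = 6 if IceMelt >= -1 else 8  [with IceMelt=-2]  = 8; SeaLevel = -Albedo - 5  [with Albedo=8]  = -13; Flux = SeaLevel*IceMelt  [with SeaLevel=-13, IceMelt=-2]  = 26.
Change = -4 − 26 = -30.

-30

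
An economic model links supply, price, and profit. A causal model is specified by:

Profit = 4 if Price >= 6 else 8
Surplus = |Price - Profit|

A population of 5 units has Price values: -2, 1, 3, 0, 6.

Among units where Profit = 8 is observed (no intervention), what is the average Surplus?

7.5

E[Surplus|Profit=8] averages over only the 4 units with Profit=8 (Price = -2, 1, 3, 0): Surplus = 10, 7, 5, 8, mean 7.5.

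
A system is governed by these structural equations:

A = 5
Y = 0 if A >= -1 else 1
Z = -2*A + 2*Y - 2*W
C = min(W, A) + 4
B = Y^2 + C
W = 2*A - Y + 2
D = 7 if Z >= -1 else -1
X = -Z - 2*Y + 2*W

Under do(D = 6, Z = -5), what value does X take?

29

Under do(D = 6, Z = -5), each intervened variable's structural equation is replaced by its fixed value.
Y = 0 if A >= -1 else 1  [with A=5]  = 0
W = 2*A - Y + 2  [with A=5, Y=0]  = 12
X = -Z - 2*Y + 2*W  [with Z=-5, Y=0, W=12]  = 29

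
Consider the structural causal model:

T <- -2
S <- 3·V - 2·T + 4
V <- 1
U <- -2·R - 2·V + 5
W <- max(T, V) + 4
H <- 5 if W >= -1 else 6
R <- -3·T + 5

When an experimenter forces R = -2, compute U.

7

Intervening sets R = -2 and removes its equation (R <- -3·T + 5).
U = -2·R - 2·V + 5  [with R=-2, V=1]  = 7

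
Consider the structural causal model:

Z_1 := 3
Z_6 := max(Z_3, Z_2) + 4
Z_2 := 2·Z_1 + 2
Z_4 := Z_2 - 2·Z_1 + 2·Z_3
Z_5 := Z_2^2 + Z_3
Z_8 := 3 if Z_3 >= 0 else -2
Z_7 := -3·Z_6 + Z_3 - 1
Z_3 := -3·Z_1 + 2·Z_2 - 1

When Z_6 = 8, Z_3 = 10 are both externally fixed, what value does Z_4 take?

22

Under do(Z_6 = 8, Z_3 = 10), each intervened variable's structural equation is replaced by its fixed value.
Z_2 = 2·Z_1 + 2  [with Z_1=3]  = 8
Z_4 = Z_2 - 2·Z_1 + 2·Z_3  [with Z_2=8, Z_1=3, Z_3=10]  = 22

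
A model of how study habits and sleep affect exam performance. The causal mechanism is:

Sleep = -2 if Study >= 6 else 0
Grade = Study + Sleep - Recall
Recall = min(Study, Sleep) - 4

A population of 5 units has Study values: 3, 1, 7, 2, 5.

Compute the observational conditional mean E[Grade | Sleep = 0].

6.75

Observing Sleep=0 restricts to units where Sleep's equation naturally yields 0: Study ∈ {3, 1, 2, 5}. In that subpopulation Grade = 7, 5, 6, 9, mean 6.75.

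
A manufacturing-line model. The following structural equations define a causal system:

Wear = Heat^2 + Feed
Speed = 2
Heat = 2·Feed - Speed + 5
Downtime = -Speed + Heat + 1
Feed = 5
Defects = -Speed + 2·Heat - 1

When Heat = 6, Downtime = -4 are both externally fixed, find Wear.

Setting Heat = 6, Downtime = -4 by intervention discards those variables' equations.
Wear = Heat^2 + Feed  [with Heat=6, Feed=5]  = 41

41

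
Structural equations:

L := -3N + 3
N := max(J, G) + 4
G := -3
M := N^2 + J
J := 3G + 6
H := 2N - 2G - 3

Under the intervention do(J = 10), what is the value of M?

do(J=10) replaces the equation J := 3G + 6 with the constant J = 10.
N = max(J, G) + 4  [with J=10, G=-3]  = 14
M = N^2 + J  [with N=14, J=10]  = 206

206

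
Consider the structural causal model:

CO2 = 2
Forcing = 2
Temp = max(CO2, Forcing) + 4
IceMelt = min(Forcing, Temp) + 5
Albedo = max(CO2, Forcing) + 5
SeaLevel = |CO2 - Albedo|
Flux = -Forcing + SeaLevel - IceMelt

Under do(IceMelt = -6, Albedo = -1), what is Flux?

7

Under do(IceMelt = -6, Albedo = -1), each intervened variable's structural equation is replaced by its fixed value.
SeaLevel = |CO2 - Albedo|  [with CO2=2, Albedo=-1]  = 3
Flux = -Forcing + SeaLevel - IceMelt  [with Forcing=2, SeaLevel=3, IceMelt=-6]  = 7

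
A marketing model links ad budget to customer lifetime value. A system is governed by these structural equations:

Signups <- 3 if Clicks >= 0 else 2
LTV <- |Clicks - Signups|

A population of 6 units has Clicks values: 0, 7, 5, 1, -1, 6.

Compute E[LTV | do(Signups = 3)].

3

The intervention sets Signups=3 in all 6 units regardless of Clicks. Recomputing LTV per unit gives 3, 4, 2, 2, 4, 3; average 3.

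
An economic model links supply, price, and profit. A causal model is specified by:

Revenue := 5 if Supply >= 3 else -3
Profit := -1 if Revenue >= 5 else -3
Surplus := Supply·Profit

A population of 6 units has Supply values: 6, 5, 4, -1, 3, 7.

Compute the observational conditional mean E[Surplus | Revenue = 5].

-5

E[Surplus|Revenue=5] averages over only the 5 units with Revenue=5 (Supply = 6, 5, 4, 3, 7): Surplus = -6, -5, -4, -3, -7, mean -5.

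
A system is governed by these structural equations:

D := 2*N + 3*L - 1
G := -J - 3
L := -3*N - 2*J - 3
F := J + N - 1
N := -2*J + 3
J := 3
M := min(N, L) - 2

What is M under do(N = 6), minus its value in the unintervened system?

-24

Under do(N=6), the mechanism N := -2*J + 3 is discarded; N is fixed at 6.
L = -3*N - 2*J - 3  [with N=6, J=3]  = -27
M = min(N, L) - 2  [with N=6, L=-27]  = -29
Without intervention: N = -2*J + 3  [with J=3]  = -3; L = -3*N - 2*J - 3  [with N=-3, J=3]  = 0; M = min(N, L) - 2  [with N=-3, L=0]  = -5.
Change = -29 − (-5) = -24.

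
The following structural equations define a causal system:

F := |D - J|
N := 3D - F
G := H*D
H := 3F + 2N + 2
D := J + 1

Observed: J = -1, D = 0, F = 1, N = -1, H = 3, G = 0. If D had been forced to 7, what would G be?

Under do(D=7), the mechanism D := J + 1 is discarded; D is fixed at 7.
F = |D - J|  [with D=7, J=-1]  = 8
N = 3D - F  [with D=7, F=8]  = 13
H = 3F + 2N + 2  [with F=8, N=13]  = 52
G = H*D  [with H=52, D=7]  = 364

364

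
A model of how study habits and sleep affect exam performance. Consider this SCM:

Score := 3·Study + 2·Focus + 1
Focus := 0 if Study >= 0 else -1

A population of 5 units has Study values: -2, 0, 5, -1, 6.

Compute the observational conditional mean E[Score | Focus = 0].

12

E[Score|Focus=0] averages over only the 3 units with Focus=0 (Study = 0, 5, 6): Score = 1, 16, 19, mean 12.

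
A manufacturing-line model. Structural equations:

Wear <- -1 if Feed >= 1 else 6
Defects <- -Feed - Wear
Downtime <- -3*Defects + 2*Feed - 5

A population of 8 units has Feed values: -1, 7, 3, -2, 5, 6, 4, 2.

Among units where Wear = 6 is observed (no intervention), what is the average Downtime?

5.5

Conditioning on Wear=6 selects the 2 unit(s) with Feed ∈ {-1, -2}. Their Downtime values: 8, 3. Mean = 5.5.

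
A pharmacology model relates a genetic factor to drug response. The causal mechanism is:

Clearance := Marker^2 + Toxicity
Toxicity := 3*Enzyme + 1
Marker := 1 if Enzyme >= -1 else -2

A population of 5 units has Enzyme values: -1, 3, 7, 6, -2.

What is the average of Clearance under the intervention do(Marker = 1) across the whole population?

The intervention sets Marker=1 in all 5 units regardless of Enzyme. Recomputing Clearance per unit gives -1, 11, 23, 20, -4; average 9.8.

9.8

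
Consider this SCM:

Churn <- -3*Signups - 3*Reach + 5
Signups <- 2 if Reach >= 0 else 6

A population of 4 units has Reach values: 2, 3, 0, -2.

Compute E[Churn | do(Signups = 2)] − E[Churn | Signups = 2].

Under do(Signups=2), Signups's equation is replaced by Signups=2 for every unit. Per-unit Churn: -7, -10, -1, 5. Mean = -3.25.
Observing Signups=2 restricts to units where Signups's equation naturally yields 2: Reach ∈ {2, 3, 0}. In that subpopulation Churn = -7, -10, -1, mean -6.
Difference = -3.25 − (-6) = 2.75.

2.75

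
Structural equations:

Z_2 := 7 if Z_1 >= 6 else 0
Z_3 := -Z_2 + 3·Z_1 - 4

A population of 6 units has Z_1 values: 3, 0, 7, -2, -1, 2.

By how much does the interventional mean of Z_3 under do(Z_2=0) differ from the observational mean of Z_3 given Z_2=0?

do(Z_2=0) breaks Z_2's dependence on Z_1. With Z_2=0 fixed, Z_3 across the units is 5, -4, 17, -10, -7, 2, mean 0.5.
Conditioning on Z_2=0 selects the 5 unit(s) with Z_1 ∈ {3, 0, -2, -1, 2}. Their Z_3 values: 5, -4, -10, -7, 2. Mean = -2.8.
Difference = 0.5 − (-2.8) = 3.3.

3.3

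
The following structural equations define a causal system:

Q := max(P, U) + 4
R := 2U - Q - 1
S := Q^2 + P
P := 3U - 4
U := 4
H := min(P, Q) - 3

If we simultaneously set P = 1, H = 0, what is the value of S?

65

The joint intervention fixes P = 1, H = 0, removing each variable's own equation.
Q = max(P, U) + 4  [with P=1, U=4]  = 8
S = Q^2 + P  [with Q=8, P=1]  = 65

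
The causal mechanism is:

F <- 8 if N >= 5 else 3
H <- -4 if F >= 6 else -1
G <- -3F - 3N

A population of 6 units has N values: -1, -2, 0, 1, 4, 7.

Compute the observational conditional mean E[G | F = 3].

-10.2

Conditioning on F=3 selects the 5 unit(s) with N ∈ {-1, -2, 0, 1, 4}. Their G values: -6, -3, -9, -12, -21. Mean = -10.2.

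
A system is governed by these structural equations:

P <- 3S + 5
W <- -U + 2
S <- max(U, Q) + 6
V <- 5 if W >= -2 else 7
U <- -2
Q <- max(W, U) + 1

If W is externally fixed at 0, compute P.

26

Under do(W=0), the mechanism W <- -U + 2 is discarded; W is fixed at 0.
Q = max(W, U) + 1  [with W=0, U=-2]  = 1
S = max(U, Q) + 6  [with U=-2, Q=1]  = 7
P = 3S + 5  [with S=7]  = 26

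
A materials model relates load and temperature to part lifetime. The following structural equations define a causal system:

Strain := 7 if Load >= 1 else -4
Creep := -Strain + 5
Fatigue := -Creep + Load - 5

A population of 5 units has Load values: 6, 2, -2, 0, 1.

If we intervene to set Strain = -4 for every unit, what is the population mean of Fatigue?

Every unit gets Strain=-4 under the intervention. Fatigue values become -8, -12, -16, -14, -13; E[Fatigue|do(Strain=-4)] = -12.6.

-12.6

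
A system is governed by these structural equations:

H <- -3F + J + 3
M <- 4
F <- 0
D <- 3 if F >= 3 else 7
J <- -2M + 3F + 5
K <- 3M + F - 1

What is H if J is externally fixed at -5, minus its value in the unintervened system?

The intervention breaks the incoming arrows to J: J <- -2M + 3F + 5 no longer applies, and J = -5.
H = -3F + J + 3  [with F=0, J=-5]  = -2
Without intervention: J = -2M + 3F + 5  [with M=4, F=0]  = -3; H = -3F + J + 3  [with F=0, J=-3]  = 0.
Change = -2 − 0 = -2.

-2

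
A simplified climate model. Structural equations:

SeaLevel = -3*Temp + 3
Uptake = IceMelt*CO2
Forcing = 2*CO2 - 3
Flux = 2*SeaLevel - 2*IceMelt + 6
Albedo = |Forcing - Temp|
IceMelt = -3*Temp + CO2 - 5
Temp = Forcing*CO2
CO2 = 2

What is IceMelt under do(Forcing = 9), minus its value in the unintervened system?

Under do(Forcing=9), the mechanism Forcing = 2*CO2 - 3 is discarded; Forcing is fixed at 9.
Temp = Forcing*CO2  [with Forcing=9, CO2=2]  = 18
IceMelt = -3*Temp + CO2 - 5  [with Temp=18, CO2=2]  = -57
Without intervention: Forcing = 2*CO2 - 3  [with CO2=2]  = 1; Temp = Forcing*CO2  [with Forcing=1, CO2=2]  = 2; IceMelt = -3*Temp + CO2 - 5  [with Temp=2, CO2=2]  = -9.
Change = -57 − (-9) = -48.

-48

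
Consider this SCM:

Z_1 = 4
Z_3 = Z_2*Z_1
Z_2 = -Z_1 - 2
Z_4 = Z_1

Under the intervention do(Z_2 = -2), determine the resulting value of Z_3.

-8

The intervention breaks the incoming arrows to Z_2: Z_2 = -Z_1 - 2 no longer applies, and Z_2 = -2.
Z_3 = Z_2*Z_1  [with Z_2=-2, Z_1=4]  = -8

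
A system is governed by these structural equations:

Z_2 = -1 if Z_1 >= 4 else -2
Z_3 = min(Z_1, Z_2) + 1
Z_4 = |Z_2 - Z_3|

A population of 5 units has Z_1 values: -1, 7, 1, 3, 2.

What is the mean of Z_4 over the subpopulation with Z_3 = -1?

1

E[Z_4|Z_3=-1] averages over only the 4 units with Z_3=-1 (Z_1 = -1, 1, 3, 2): Z_4 = 1, 1, 1, 1, mean 1.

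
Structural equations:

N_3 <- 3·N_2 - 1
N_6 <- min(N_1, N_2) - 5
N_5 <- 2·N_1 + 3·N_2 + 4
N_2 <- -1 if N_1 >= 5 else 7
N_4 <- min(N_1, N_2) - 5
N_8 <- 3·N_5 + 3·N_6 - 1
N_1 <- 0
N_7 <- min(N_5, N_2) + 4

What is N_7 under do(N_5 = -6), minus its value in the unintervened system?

Under do(N_5=-6), the mechanism N_5 <- 2·N_1 + 3·N_2 + 4 is discarded; N_5 is fixed at -6.
N_2 = -1 if N_1 >= 5 else 7  [with N_1=0]  = 7
N_7 = min(N_5, N_2) + 4  [with N_5=-6, N_2=7]  = -2
Without intervention: N_2 = -1 if N_1 >= 5 else 7  [with N_1=0]  = 7; N_5 = 2·N_1 + 3·N_2 + 4  [with N_1=0, N_2=7]  = 25; N_7 = min(N_5, N_2) + 4  [with N_5=25, N_2=7]  = 11.
Change = -2 − 11 = -13.

-13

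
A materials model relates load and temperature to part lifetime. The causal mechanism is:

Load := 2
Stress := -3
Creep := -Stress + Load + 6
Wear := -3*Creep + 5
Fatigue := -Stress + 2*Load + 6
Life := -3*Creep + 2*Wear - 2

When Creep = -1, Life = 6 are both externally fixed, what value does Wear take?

8

Setting Creep = -1, Life = 6 by intervention discards those variables' equations.
Wear = -3*Creep + 5  [with Creep=-1]  = 8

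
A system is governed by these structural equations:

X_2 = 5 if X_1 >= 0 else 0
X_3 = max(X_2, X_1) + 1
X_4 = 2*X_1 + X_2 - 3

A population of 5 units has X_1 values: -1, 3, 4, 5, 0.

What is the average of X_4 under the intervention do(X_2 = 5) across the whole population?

The intervention sets X_2=5 in all 5 units regardless of X_1. Recomputing X_4 per unit gives 0, 8, 10, 12, 2; average 6.4.

6.4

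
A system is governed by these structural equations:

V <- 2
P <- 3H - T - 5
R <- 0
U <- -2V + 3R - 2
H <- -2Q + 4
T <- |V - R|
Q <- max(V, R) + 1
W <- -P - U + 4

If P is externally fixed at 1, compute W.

9

do(P=1) replaces the equation P <- 3H - T - 5 with the constant P = 1.
U = -2V + 3R - 2  [with V=2, R=0]  = -6
W = -P - U + 4  [with P=1, U=-6]  = 9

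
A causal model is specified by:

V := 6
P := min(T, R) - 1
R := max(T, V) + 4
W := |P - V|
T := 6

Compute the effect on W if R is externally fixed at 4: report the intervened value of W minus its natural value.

2

do(R=4) replaces the equation R := max(T, V) + 4 with the constant R = 4.
P = min(T, R) - 1  [with T=6, R=4]  = 3
W = |P - V|  [with P=3, V=6]  = 3
Without intervention: R = max(T, V) + 4  [with T=6, V=6]  = 10; P = min(T, R) - 1  [with T=6, R=10]  = 5; W = |P - V|  [with P=5, V=6]  = 1.
Change = 3 − 1 = 2.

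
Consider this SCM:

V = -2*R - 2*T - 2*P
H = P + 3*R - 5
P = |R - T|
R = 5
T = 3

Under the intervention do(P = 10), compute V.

-36

do(P=10) replaces the equation P = |R - T| with the constant P = 10.
V = -2*R - 2*T - 2*P  [with R=5, T=3, P=10]  = -36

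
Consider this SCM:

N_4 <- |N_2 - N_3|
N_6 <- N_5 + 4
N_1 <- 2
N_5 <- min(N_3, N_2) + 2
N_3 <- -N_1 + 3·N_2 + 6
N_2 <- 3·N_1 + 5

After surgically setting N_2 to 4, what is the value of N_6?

Under do(N_2=4), the mechanism N_2 <- 3·N_1 + 5 is discarded; N_2 is fixed at 4.
N_3 = -N_1 + 3·N_2 + 6  [with N_1=2, N_2=4]  = 16
N_5 = min(N_3, N_2) + 2  [with N_3=16, N_2=4]  = 6
N_6 = N_5 + 4  [with N_5=6]  = 10

10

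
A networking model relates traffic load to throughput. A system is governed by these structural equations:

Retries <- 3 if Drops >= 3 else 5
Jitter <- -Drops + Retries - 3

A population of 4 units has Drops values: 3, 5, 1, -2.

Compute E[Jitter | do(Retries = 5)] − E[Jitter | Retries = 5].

-2.25

do(Retries=5) breaks Retries's dependence on Drops. With Retries=5 fixed, Jitter across the units is -1, -3, 1, 4, mean 0.25.
Observing Retries=5 restricts to units where Retries's equation naturally yields 5: Drops ∈ {1, -2}. In that subpopulation Jitter = 1, 4, mean 2.5.
Difference = 0.25 − 2.5 = -2.25.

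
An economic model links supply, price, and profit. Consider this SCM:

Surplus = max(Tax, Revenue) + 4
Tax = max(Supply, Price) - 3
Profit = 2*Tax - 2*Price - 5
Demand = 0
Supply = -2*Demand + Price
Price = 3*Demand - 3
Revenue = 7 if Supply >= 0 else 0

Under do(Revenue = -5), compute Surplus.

-1

The intervention breaks the incoming arrows to Revenue: Revenue = 7 if Supply >= 0 else 0 no longer applies, and Revenue = -5.
Price = 3*Demand - 3  [with Demand=0]  = -3
Supply = -2*Demand + Price  [with Demand=0, Price=-3]  = -3
Tax = max(Supply, Price) - 3  [with Supply=-3, Price=-3]  = -6
Surplus = max(Tax, Revenue) + 4  [with Tax=-6, Revenue=-5]  = -1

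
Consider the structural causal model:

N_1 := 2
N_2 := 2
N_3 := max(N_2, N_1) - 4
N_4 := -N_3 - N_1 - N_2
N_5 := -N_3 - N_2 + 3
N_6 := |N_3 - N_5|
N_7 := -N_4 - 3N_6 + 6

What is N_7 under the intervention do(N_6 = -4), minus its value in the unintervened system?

Intervening sets N_6 = -4 and removes its equation (N_6 := |N_3 - N_5|).
N_3 = max(N_2, N_1) - 4  [with N_2=2, N_1=2]  = -2
N_4 = -N_3 - N_1 - N_2  [with N_3=-2, N_1=2, N_2=2]  = -2
N_7 = -N_4 - 3N_6 + 6  [with N_4=-2, N_6=-4]  = 20
Without intervention: N_3 = max(N_2, N_1) - 4  [with N_2=2, N_1=2]  = -2; N_4 = -N_3 - N_1 - N_2  [with N_3=-2, N_1=2, N_2=2]  = -2; N_5 = -N_3 - N_2 + 3  [with N_3=-2, N_2=2]  = 3; N_6 = |N_3 - N_5|  [with N_3=-2, N_5=3]  = 5; N_7 = -N_4 - 3N_6 + 6  [with N_4=-2, N_6=5]  = -7.
Change = 20 − (-7) = 27.

27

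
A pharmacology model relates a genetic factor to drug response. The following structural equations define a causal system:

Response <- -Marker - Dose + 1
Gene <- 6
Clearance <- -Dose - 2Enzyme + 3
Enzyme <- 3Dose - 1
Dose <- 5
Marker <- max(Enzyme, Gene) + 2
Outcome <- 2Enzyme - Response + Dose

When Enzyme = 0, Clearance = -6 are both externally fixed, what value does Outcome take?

Under do(Enzyme = 0, Clearance = -6), each intervened variable's structural equation is replaced by its fixed value.
Marker = max(Enzyme, Gene) + 2  [with Enzyme=0, Gene=6]  = 8
Response = -Marker - Dose + 1  [with Marker=8, Dose=5]  = -12
Outcome = 2Enzyme - Response + Dose  [with Enzyme=0, Response=-12, Dose=5]  = 17

17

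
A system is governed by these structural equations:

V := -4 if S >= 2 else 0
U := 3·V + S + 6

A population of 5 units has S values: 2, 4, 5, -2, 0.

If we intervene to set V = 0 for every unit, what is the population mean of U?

do(V=0) breaks V's dependence on S. With V=0 fixed, U across the units is 8, 10, 11, 4, 6, mean 7.8.

7.8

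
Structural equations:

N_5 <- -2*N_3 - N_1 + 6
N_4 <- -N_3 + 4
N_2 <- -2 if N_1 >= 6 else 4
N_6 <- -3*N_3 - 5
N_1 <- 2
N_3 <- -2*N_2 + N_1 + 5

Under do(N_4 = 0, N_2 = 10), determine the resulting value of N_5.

30

The joint intervention fixes N_4 = 0, N_2 = 10, removing each variable's own equation.
N_3 = -2*N_2 + N_1 + 5  [with N_2=10, N_1=2]  = -13
N_5 = -2*N_3 - N_1 + 6  [with N_3=-13, N_1=2]  = 30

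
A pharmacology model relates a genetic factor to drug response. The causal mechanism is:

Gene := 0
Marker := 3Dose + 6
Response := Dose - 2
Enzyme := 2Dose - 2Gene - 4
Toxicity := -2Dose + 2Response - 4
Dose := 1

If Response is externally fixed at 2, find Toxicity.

-2

The intervention breaks the incoming arrows to Response: Response := Dose - 2 no longer applies, and Response = 2.
Toxicity = -2Dose + 2Response - 4  [with Dose=1, Response=2]  = -2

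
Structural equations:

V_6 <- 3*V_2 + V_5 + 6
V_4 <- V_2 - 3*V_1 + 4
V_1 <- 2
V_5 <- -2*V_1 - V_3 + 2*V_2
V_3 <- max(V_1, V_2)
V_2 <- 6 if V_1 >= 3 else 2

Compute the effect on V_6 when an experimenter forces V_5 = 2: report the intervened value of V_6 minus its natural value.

4

The intervention breaks the incoming arrows to V_5: V_5 <- -2*V_1 - V_3 + 2*V_2 no longer applies, and V_5 = 2.
V_2 = 6 if V_1 >= 3 else 2  [with V_1=2]  = 2
V_6 = 3*V_2 + V_5 + 6  [with V_2=2, V_5=2]  = 14
Without intervention: V_2 = 6 if V_1 >= 3 else 2  [with V_1=2]  = 2; V_3 = max(V_1, V_2)  [with V_1=2, V_2=2]  = 2; V_5 = -2*V_1 - V_3 + 2*V_2  [with V_1=2, V_3=2, V_2=2]  = -2; V_6 = 3*V_2 + V_5 + 6  [with V_2=2, V_5=-2]  = 10.
Change = 14 − 10 = 4.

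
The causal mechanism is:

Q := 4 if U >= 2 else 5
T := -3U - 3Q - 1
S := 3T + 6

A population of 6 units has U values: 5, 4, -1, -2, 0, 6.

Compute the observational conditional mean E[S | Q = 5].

-33

E[S|Q=5] averages over only the 3 units with Q=5 (U = -1, -2, 0): S = -33, -24, -42, mean -33.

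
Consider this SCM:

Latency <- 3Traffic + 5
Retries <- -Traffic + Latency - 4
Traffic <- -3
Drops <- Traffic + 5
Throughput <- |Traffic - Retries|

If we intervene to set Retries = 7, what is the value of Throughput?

10

Intervening sets Retries = 7 and removes its equation (Retries <- -Traffic + Latency - 4).
Throughput = |Traffic - Retries|  [with Traffic=-3, Retries=7]  = 10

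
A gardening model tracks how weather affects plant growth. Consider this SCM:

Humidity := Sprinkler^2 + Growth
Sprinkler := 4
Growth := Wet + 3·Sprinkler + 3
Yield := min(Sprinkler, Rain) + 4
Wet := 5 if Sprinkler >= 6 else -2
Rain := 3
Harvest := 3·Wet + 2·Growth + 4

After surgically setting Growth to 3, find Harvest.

4

The intervention breaks the incoming arrows to Growth: Growth := Wet + 3·Sprinkler + 3 no longer applies, and Growth = 3.
Wet = 5 if Sprinkler >= 6 else -2  [with Sprinkler=4]  = -2
Harvest = 3·Wet + 2·Growth + 4  [with Wet=-2, Growth=3]  = 4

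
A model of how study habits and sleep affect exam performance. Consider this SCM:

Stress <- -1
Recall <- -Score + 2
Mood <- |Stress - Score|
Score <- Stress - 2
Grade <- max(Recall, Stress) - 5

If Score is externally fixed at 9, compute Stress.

-1

Under do(Score=9), the mechanism Score <- Stress - 2 is discarded; Score is fixed at 9.
Stress is not downstream of the intervention, so its value is determined by the original equations.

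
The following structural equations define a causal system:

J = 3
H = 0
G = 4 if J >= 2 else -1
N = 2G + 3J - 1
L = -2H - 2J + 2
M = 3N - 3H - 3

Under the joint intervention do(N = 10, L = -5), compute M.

27

The joint intervention fixes N = 10, L = -5, removing each variable's own equation.
M = 3N - 3H - 3  [with N=10, H=0]  = 27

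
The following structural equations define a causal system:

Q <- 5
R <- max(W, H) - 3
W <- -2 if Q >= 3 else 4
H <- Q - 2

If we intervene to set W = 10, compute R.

7

The intervention breaks the incoming arrows to W: W <- -2 if Q >= 3 else 4 no longer applies, and W = 10.
H = Q - 2  [with Q=5]  = 3
R = max(W, H) - 3  [with W=10, H=3]  = 7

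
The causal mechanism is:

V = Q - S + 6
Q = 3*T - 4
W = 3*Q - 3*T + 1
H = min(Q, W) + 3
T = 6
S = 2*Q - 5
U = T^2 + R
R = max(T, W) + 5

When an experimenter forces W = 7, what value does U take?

48

The intervention breaks the incoming arrows to W: W = 3*Q - 3*T + 1 no longer applies, and W = 7.
R = max(T, W) + 5  [with T=6, W=7]  = 12
U = T^2 + R  [with T=6, R=12]  = 48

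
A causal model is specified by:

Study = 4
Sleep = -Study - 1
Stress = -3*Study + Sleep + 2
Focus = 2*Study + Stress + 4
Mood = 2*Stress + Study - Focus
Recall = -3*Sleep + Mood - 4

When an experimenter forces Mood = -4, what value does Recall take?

The intervention breaks the incoming arrows to Mood: Mood = 2*Stress + Study - Focus no longer applies, and Mood = -4.
Sleep = -Study - 1  [with Study=4]  = -5
Recall = -3*Sleep + Mood - 4  [with Sleep=-5, Mood=-4]  = 7

7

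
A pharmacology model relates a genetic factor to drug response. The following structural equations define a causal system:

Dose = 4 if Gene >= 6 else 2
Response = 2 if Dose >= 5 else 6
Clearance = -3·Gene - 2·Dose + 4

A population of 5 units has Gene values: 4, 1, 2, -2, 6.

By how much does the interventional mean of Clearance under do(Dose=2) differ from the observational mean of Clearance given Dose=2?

-2.85

Every unit gets Dose=2 under the intervention. Clearance values become -12, -3, -6, 6, -18; E[Clearance|do(Dose=2)] = -6.6.
Conditioning on Dose=2 selects the 4 unit(s) with Gene ∈ {4, 1, 2, -2}. Their Clearance values: -12, -3, -6, 6. Mean = -3.75.
Difference = -6.6 − (-3.75) = -2.85.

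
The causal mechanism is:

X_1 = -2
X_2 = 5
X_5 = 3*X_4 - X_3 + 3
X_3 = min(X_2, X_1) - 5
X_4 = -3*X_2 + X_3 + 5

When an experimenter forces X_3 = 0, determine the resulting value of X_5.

-27

do(X_3=0) replaces the equation X_3 = min(X_2, X_1) - 5 with the constant X_3 = 0.
X_4 = -3*X_2 + X_3 + 5  [with X_2=5, X_3=0]  = -10
X_5 = 3*X_4 - X_3 + 3  [with X_4=-10, X_3=0]  = -27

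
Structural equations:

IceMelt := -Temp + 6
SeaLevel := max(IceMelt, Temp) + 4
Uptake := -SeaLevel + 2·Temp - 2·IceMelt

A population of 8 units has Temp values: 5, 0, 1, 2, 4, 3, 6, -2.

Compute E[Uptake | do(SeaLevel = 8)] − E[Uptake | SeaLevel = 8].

The intervention sets SeaLevel=8 in all 8 units regardless of Temp. Recomputing Uptake per unit gives 0, -20, -16, -12, -4, -8, 4, -28; average -10.5.
E[Uptake|SeaLevel=8] averages over only the 2 units with SeaLevel=8 (Temp = 2, 4): Uptake = -12, -4, mean -8.
Difference = -10.5 − (-8) = -2.5.

-2.5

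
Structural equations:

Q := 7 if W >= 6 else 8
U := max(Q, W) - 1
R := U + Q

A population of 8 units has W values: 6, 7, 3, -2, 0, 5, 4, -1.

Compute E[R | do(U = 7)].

14.75

Every unit gets U=7 under the intervention. R values become 14, 14, 15, 15, 15, 15, 15, 15; E[R|do(U=7)] = 14.75.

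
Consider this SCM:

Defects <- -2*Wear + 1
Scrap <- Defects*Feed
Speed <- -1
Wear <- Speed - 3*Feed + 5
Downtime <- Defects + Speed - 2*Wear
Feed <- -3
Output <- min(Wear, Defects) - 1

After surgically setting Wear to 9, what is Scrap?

do(Wear=9) replaces the equation Wear <- Speed - 3*Feed + 5 with the constant Wear = 9.
Defects = -2*Wear + 1  [with Wear=9]  = -17
Scrap = Defects*Feed  [with Defects=-17, Feed=-3]  = 51

51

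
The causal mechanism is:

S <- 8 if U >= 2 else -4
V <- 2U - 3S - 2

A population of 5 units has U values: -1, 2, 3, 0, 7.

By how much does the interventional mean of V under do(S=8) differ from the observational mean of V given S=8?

The intervention sets S=8 in all 5 units regardless of U. Recomputing V per unit gives -28, -22, -20, -26, -12; average -21.6.
E[V|S=8] averages over only the 3 units with S=8 (U = 2, 3, 7): V = -22, -20, -12, mean -18.
Difference = -21.6 − (-18) = -3.6.

-3.6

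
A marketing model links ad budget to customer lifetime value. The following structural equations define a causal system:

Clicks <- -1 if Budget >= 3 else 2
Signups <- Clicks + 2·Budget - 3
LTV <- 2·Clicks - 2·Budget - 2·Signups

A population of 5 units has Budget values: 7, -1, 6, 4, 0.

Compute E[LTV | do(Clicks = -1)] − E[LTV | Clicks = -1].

do(Clicks=-1) breaks Clicks's dependence on Budget. With Clicks=-1 fixed, LTV across the units is -36, 12, -30, -18, 6, mean -13.2.
Observing Clicks=-1 restricts to units where Clicks's equation naturally yields -1: Budget ∈ {7, 6, 4}. In that subpopulation LTV = -36, -30, -18, mean -28.
Difference = -13.2 − (-28) = 14.8.

14.8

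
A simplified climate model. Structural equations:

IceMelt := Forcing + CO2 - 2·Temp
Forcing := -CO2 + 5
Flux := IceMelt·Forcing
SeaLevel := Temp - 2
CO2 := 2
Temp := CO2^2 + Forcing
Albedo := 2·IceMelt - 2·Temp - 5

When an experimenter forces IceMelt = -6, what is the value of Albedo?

Intervening sets IceMelt = -6 and removes its equation (IceMelt := Forcing + CO2 - 2·Temp).
Forcing = -CO2 + 5  [with CO2=2]  = 3
Temp = CO2^2 + Forcing  [with CO2=2, Forcing=3]  = 7
Albedo = 2·IceMelt - 2·Temp - 5  [with IceMelt=-6, Temp=7]  = -31

-31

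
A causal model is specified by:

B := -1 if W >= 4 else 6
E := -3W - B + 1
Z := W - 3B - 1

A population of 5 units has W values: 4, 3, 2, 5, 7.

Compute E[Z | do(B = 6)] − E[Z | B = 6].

do(B=6) breaks B's dependence on W. With B=6 fixed, Z across the units is -15, -16, -17, -14, -12, mean -14.8.
E[Z|B=6] averages over only the 2 units with B=6 (W = 3, 2): Z = -16, -17, mean -16.5.
Difference = -14.8 − (-16.5) = 1.7.

1.7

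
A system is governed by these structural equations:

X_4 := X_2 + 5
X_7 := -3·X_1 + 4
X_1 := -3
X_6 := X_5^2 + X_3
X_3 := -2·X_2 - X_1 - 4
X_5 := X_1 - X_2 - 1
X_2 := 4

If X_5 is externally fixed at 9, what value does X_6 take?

72

The intervention breaks the incoming arrows to X_5: X_5 := X_1 - X_2 - 1 no longer applies, and X_5 = 9.
X_3 = -2·X_2 - X_1 - 4  [with X_2=4, X_1=-3]  = -9
X_6 = X_5^2 + X_3  [with X_5=9, X_3=-9]  = 72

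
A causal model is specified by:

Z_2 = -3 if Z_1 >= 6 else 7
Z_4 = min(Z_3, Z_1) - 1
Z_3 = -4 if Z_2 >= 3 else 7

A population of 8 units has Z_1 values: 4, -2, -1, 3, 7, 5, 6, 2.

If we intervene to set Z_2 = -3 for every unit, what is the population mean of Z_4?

The intervention sets Z_2=-3 in all 8 units regardless of Z_1. Recomputing Z_4 per unit gives 3, -3, -2, 2, 6, 4, 5, 1; average 2.

2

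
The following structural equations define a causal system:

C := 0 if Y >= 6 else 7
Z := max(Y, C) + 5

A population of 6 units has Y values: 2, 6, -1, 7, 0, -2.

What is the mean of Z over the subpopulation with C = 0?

Conditioning on C=0 selects the 2 unit(s) with Y ∈ {6, 7}. Their Z values: 11, 12. Mean = 11.5.

11.5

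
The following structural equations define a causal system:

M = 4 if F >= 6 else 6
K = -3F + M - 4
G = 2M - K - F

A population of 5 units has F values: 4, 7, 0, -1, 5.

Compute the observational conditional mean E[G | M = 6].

14

Observing M=6 restricts to units where M's equation naturally yields 6: F ∈ {4, 0, -1, 5}. In that subpopulation G = 18, 10, 8, 20, mean 14.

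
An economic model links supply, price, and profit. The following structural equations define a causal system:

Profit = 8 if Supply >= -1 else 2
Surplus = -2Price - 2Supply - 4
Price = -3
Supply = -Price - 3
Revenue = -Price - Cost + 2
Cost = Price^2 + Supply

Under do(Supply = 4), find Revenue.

Under do(Supply=4), the mechanism Supply = -Price - 3 is discarded; Supply is fixed at 4.
Cost = Price^2 + Supply  [with Price=-3, Supply=4]  = 13
Revenue = -Price - Cost + 2  [with Price=-3, Cost=13]  = -8

-8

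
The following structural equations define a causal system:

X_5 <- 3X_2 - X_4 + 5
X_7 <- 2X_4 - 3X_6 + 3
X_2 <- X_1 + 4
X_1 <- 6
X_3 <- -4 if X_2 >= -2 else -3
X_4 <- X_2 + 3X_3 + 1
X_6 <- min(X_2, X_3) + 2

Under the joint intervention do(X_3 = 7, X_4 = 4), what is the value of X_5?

31

Setting X_3 = 7, X_4 = 4 by intervention discards those variables' equations.
X_2 = X_1 + 4  [with X_1=6]  = 10
X_5 = 3X_2 - X_4 + 5  [with X_2=10, X_4=4]  = 31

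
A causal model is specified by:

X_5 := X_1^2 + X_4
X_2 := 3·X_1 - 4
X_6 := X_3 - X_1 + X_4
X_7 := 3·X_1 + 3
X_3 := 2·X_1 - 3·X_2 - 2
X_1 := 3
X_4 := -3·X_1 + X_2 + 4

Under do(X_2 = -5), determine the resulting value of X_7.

12

Under do(X_2=-5), the mechanism X_2 := 3·X_1 - 4 is discarded; X_2 is fixed at -5.
No directed path runs from X_2 to X_7, so X_7 keeps its natural value.
X_7 = 3·X_1 + 3  [with X_1=3]  = 12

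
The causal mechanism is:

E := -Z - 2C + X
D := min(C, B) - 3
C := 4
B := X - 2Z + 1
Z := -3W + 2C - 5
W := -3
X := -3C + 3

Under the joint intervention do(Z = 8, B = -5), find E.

Under do(Z = 8, B = -5), each intervened variable's structural equation is replaced by its fixed value.
X = -3C + 3  [with C=4]  = -9
E = -Z - 2C + X  [with Z=8, C=4, X=-9]  = -25

-25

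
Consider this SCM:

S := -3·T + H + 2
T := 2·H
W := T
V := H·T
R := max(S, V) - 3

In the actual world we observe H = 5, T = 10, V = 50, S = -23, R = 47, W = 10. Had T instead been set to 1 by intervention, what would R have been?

do(T=1) replaces the equation T := 2·H with the constant T = 1.
V = H·T  [with H=5, T=1]  = 5
S = -3·T + H + 2  [with T=1, H=5]  = 4
R = max(S, V) - 3  [with S=4, V=5]  = 2

2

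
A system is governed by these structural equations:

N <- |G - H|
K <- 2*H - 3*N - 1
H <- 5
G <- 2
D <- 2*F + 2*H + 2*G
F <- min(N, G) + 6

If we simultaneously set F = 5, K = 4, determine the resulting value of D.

24

Setting F = 5, K = 4 by intervention discards those variables' equations.
D = 2*F + 2*H + 2*G  [with F=5, H=5, G=2]  = 24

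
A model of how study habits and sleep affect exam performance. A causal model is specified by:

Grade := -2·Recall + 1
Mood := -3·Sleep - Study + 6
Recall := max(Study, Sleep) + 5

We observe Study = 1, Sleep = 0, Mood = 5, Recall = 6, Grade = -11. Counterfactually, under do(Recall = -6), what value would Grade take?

Intervening sets Recall = -6 and removes its equation (Recall := max(Study, Sleep) + 5).
Grade = -2·Recall + 1  [with Recall=-6]  = 13

13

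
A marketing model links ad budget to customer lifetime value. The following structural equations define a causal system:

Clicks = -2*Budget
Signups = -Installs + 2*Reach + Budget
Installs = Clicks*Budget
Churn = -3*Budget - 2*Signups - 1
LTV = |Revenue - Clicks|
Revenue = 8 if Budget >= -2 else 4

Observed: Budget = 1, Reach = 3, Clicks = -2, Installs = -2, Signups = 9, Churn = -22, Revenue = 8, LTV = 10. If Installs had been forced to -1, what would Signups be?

Intervening sets Installs = -1 and removes its equation (Installs = Clicks*Budget).
Signups = -Installs + 2*Reach + Budget  [with Installs=-1, Reach=3, Budget=1]  = 8

8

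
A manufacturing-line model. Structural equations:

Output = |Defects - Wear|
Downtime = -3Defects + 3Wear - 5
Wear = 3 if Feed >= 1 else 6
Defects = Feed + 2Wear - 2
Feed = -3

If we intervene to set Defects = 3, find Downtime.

4

do(Defects=3) replaces the equation Defects = Feed + 2Wear - 2 with the constant Defects = 3.
Wear = 3 if Feed >= 1 else 6  [with Feed=-3]  = 6
Downtime = -3Defects + 3Wear - 5  [with Defects=3, Wear=6]  = 4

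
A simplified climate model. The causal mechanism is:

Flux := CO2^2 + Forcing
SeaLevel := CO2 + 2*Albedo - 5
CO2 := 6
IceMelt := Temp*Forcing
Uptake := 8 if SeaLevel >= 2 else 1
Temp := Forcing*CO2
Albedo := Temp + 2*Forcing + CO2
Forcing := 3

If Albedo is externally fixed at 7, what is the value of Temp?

do(Albedo=7) replaces the equation Albedo := Temp + 2*Forcing + CO2 with the constant Albedo = 7.
Temp is not downstream of the intervention, so its value is determined by the original equations.
Temp = Forcing*CO2  [with Forcing=3, CO2=6]  = 18

18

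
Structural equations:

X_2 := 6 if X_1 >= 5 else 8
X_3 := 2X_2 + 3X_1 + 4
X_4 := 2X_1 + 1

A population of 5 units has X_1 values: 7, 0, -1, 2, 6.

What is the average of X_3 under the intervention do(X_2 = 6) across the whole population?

24.4

Under do(X_2=6), X_2's equation is replaced by X_2=6 for every unit. Per-unit X_3: 37, 16, 13, 22, 34. Mean = 24.4.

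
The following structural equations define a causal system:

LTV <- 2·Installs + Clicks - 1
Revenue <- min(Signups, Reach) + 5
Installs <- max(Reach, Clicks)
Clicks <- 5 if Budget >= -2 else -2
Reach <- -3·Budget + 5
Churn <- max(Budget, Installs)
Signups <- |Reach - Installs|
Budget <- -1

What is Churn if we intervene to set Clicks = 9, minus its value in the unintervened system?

1

The intervention breaks the incoming arrows to Clicks: Clicks <- 5 if Budget >= -2 else -2 no longer applies, and Clicks = 9.
Reach = -3·Budget + 5  [with Budget=-1]  = 8
Installs = max(Reach, Clicks)  [with Reach=8, Clicks=9]  = 9
Churn = max(Budget, Installs)  [with Budget=-1, Installs=9]  = 9
Without intervention: Reach = -3·Budget + 5  [with Budget=-1]  = 8; Clicks = 5 if Budget >= -2 else -2  [with Budget=-1]  = 5; Installs = max(Reach, Clicks)  [with Reach=8, Clicks=5]  = 8; Churn = max(Budget, Installs)  [with Budget=-1, Installs=8]  = 8.
Change = 9 − 8 = 1.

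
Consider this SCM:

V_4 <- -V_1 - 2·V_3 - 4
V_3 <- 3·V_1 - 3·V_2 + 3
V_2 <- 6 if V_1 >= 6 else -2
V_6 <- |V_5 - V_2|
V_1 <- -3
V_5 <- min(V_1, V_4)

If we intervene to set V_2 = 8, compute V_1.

Under do(V_2=8), the mechanism V_2 <- 6 if V_1 >= 6 else -2 is discarded; V_2 is fixed at 8.
V_1 is not downstream of the intervention, so its value is determined by the original equations.

-3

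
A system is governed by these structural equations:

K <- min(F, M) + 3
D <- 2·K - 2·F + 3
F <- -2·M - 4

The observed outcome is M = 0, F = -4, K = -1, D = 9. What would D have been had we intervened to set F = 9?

-9

Under do(F=9), the mechanism F <- -2·M - 4 is discarded; F is fixed at 9.
K = min(F, M) + 3  [with F=9, M=0]  = 3
D = 2·K - 2·F + 3  [with K=3, F=9]  = -9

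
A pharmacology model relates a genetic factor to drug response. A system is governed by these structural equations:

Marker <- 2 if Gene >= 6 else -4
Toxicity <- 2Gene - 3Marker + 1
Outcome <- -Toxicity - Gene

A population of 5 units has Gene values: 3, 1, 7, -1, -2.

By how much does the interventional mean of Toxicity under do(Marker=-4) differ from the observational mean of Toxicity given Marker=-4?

2.7

do(Marker=-4) breaks Marker's dependence on Gene. With Marker=-4 fixed, Toxicity across the units is 19, 15, 27, 11, 9, mean 16.2.
Conditioning on Marker=-4 selects the 4 unit(s) with Gene ∈ {3, 1, -1, -2}. Their Toxicity values: 19, 15, 11, 9. Mean = 13.5.
Difference = 16.2 − 13.5 = 2.7.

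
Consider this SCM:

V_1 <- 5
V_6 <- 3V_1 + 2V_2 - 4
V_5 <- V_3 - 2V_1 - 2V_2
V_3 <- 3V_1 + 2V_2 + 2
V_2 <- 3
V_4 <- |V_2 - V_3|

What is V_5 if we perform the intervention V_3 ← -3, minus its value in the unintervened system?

do(V_3=-3) replaces the equation V_3 <- 3V_1 + 2V_2 + 2 with the constant V_3 = -3.
V_5 = V_3 - 2V_1 - 2V_2  [with V_3=-3, V_1=5, V_2=3]  = -19
Without intervention: V_3 = 3V_1 + 2V_2 + 2  [with V_1=5, V_2=3]  = 23; V_5 = V_3 - 2V_1 - 2V_2  [with V_3=23, V_1=5, V_2=3]  = 7.
Change = -19 − 7 = -26.

-26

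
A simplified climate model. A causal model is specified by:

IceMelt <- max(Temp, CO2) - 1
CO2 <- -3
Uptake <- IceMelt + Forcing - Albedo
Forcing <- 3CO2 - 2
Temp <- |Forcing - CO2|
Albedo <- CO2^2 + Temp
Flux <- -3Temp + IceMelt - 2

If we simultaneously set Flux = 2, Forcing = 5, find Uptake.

Setting Flux = 2, Forcing = 5 by intervention discards those variables' equations.
Temp = |Forcing - CO2|  [with Forcing=5, CO2=-3]  = 8
IceMelt = max(Temp, CO2) - 1  [with Temp=8, CO2=-3]  = 7
Albedo = CO2^2 + Temp  [with CO2=-3, Temp=8]  = 17
Uptake = IceMelt + Forcing - Albedo  [with IceMelt=7, Forcing=5, Albedo=17]  = -5

-5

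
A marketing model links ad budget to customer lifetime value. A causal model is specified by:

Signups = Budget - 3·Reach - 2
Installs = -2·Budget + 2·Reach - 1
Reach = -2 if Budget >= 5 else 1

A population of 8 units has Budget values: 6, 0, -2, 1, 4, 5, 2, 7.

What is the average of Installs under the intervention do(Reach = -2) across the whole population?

Under do(Reach=-2), Reach's equation is replaced by Reach=-2 for every unit. Per-unit Installs: -17, -5, -1, -7, -13, -15, -9, -19. Mean = -10.75.

-10.75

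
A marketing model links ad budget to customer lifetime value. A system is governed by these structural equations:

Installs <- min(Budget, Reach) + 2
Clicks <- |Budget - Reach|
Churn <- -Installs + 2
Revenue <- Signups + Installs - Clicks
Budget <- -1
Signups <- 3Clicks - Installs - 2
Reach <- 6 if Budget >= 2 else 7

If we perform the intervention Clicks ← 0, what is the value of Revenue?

-2

The intervention breaks the incoming arrows to Clicks: Clicks <- |Budget - Reach| no longer applies, and Clicks = 0.
Reach = 6 if Budget >= 2 else 7  [with Budget=-1]  = 7
Installs = min(Budget, Reach) + 2  [with Budget=-1, Reach=7]  = 1
Signups = 3Clicks - Installs - 2  [with Clicks=0, Installs=1]  = -3
Revenue = Signups + Installs - Clicks  [with Signups=-3, Installs=1, Clicks=0]  = -2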